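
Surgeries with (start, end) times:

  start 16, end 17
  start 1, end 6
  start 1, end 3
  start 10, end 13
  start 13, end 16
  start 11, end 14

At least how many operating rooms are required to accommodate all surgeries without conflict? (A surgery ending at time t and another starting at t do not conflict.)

Count concurrent intervals with a sweep; the peak is the room count.
Events (time:±→running): 1:+→1 1:+→2 … peak 2.

2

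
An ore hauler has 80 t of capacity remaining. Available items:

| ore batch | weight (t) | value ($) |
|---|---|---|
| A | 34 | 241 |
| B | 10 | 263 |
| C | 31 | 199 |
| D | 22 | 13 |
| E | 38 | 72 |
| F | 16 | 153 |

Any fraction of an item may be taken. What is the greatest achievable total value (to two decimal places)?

Greedy by value/weight ratio, highest first.
Ratios (sorted): B 26.30, F 9.56, A 7.09, C 6.42, E 1.89, D 0.59
take B (10 @ 263); take F (16 @ 153); take A (34 @ 241); take 20/31 of C → 128.39. Capacity used 80/80.
Total value = 785.39

785.39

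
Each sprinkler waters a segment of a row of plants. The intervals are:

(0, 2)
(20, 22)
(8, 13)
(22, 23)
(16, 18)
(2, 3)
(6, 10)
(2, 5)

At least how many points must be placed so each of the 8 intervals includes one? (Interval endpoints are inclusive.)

Sort by right endpoint; whenever an interval is uncovered, place a point at its right end.
By right end: [0,2]  [2,3]  [2,5]  [6,10]  [8,13]  [16,18]  [20,22]  [22,23]
[0,2] uncovered → point at 2; [6,10] uncovered → point at 10; [16,18] uncovered → point at 18; [20,22] uncovered → point at 22.
Points: 2, 10, 18, 22 (4 total).

4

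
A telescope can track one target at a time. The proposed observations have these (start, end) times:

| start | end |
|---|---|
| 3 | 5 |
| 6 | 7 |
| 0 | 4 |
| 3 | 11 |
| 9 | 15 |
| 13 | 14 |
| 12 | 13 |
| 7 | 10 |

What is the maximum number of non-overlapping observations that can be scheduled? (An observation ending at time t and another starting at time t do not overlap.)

Greedy by earliest finish: after sorting by end time, pick each interval compatible with the last pick.
Sorted by end: (0,4)  (3,5)  (6,7)  (7,10)  (3,11)  (12,13)  (13,14)  (9,15)
take (0,4); skip (3,5); take (6,7); take (7,10); take (12,13); take (13,14).
Selected 5 observations.

5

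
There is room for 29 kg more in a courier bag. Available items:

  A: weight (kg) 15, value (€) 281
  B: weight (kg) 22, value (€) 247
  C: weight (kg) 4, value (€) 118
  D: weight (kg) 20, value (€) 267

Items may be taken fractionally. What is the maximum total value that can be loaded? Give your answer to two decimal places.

532.50

Sort by value per unit weight and fill in that order.
Ratios (sorted): C 29.50, A 18.73, D 13.35, B 11.23
take C (4 @ 118); take A (15 @ 281); take 10/20 of D → 133.50. Capacity used 29/29.
Total value = 532.50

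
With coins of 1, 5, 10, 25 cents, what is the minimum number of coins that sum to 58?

58 = 2×25 + 1×5 + 3×1
Total coins = 2 + 1 + 3 = 6

6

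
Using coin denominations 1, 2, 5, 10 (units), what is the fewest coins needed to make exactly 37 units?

5

Use the largest denomination that fits, subtract, and repeat.
37 − 3×10→7 − 1×5→2 − 1×2→0
Total coins = 3 + 1 + 1 = 5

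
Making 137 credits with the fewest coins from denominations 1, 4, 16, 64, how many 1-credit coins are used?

1

Greedy: take as many of the largest coin as possible, then repeat with the remainder.
137 = 2×64 + 2×4 + 1×1
Count of 1: 1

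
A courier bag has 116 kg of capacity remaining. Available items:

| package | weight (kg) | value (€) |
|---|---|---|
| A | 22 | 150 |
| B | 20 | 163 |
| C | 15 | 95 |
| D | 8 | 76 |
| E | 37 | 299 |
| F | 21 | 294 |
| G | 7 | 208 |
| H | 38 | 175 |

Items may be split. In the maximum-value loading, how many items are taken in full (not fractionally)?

Order: G (208/7=29.71) > F (294/21=14.00) > D (76/8=9.50) > B (163/20=8.15) > E (299/37=8.08) > A (150/22=6.82) > C (95/15=6.33) > H (175/38=4.61)
Fill: take G (7 @ 208) → take F (21 @ 294) → take D (8 @ 76) → take B (20 @ 163) → take E (37 @ 299) → take A (22 @ 150) → take 1/15 of C → 6.33; 116/116 used.
6 item(s) taken whole; one partial (take 1/15 of C).

6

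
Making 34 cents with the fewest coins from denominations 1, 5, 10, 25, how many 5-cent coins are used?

Greedy: take as many of the largest coin as possible, then repeat with the remainder.
34 − 1×25→9 − 1×5→4 − 4×1→0
Count of 5: 1

1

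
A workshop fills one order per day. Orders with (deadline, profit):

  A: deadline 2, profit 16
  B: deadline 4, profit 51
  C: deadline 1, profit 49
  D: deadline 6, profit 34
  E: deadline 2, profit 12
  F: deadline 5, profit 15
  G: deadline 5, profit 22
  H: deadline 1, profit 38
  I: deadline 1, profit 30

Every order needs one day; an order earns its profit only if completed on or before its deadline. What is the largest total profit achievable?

By profit: B(d4,51), C(d1,49), H(d1,38), D(d6,34), I(d1,30), G(d5,22), A(d2,16), F(d5,15), E(d2,12)
B→slot 4; C→slot 1; H skipped; D→slot 6; I skipped; G→slot 5; A→slot 2; F→slot 3; E skipped.
Profit = 49 + 16 + 15 + 51 + 22 + 34 = 187

187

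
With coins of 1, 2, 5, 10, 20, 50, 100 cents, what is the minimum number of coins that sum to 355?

355 − 3×100→55 − 1×50→5 − 1×5→0
Total coins = 3 + 1 + 1 = 5

5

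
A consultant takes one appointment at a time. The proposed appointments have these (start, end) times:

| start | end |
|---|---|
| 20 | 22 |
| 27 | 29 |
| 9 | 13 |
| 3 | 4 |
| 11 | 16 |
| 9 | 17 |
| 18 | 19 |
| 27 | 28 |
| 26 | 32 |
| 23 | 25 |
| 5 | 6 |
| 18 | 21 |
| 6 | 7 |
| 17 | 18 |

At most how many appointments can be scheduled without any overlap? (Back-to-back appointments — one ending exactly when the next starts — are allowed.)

Sort by end time and greedily take each interval whose start is ≥ the last chosen end.
Sorted by end: (3,4)  (5,6)  (6,7)  (9,13)  (11,16)  (9,17)  (17,18)  (18,19)  (18,21)  (20,22)  (23,25)  (27,28)  (27,29)  (26,32)
take (3,4); take (5,6); take (6,7); take (9,13); take (17,18); take (18,19); take (20,22); take (23,25); take (27,28); skip (27,29).
Selected 9 appointments.

9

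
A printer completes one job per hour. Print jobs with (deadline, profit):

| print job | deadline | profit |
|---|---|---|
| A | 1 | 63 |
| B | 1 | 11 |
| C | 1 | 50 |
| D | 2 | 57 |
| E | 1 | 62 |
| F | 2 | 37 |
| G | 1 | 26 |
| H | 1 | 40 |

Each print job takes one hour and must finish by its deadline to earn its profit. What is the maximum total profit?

Take jobs in profit order; each goes to the latest open slot no later than its deadline.
By profit: A(d1,63), E(d1,62), D(d2,57), C(d1,50), H(d1,40), F(d2,37), G(d1,26), B(d1,11)
A→slot 1; E skipped; D→slot 2; C skipped; H skipped; F skipped; G skipped; B skipped.
Profit = 63 + 57 = 120

120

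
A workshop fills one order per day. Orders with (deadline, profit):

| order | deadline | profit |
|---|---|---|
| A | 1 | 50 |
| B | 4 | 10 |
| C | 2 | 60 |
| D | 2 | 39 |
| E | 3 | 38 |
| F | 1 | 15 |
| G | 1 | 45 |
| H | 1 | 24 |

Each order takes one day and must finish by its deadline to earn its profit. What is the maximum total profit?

158

Sort by profit descending; place each in the latest free slot ≤ its deadline.
By profit: C(d2,60), A(d1,50), G(d1,45), D(d2,39), E(d3,38), H(d1,24), F(d1,15), B(d4,10)
C→slot 2; A→slot 1; G skipped; D skipped; E→slot 3; H skipped; F skipped; B→slot 4.
Profit = 50 + 60 + 38 + 10 = 158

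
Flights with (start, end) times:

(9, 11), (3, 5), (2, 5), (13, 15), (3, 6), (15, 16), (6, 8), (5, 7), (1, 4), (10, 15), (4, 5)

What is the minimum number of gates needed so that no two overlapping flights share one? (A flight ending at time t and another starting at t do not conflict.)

Count concurrent intervals with a sweep; the peak is the room count.
Events (time:±→running): 1:+→1 2:+→2 3:+→3 3:+→4 … peak 4.

4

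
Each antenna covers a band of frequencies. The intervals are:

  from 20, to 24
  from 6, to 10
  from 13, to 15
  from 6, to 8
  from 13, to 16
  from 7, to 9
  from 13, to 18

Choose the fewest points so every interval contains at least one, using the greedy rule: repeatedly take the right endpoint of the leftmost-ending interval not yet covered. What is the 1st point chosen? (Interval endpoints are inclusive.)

8

Sort by right endpoint; whenever an interval is uncovered, place a point at its right end.
By right end: [6,8]  [7,9]  [6,10]  [13,15]  [13,16]  [13,18]  [20,24]
[6,8] uncovered → point at 8; [13,15] uncovered → point at 15; [20,24] uncovered → point at 24.
Points: 8, 15, 24 (3 total).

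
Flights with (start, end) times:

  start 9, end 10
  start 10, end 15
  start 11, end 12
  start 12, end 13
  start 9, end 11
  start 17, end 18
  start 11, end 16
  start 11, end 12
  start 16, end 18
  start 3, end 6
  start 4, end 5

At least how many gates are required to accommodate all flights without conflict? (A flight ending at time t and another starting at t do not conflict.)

4

Count concurrent intervals with a sweep; the peak is the room count.
starts: [3, 4, 9, 9, 10, 11, 11, 11, 12, 16, 17]
ends:   [5, 6, 10, 11, 12, 12, 13, 15, 16, 18, 18]
s3→1 s4→2 e5→1 e6→0 s9→1 s9→2 e10→1 s10→2 e11→1 s11→2 s11→3 s11→4  — peak 4.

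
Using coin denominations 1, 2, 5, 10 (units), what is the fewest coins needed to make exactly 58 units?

58 = 5×10 + 1×5 + 1×2 + 1×1
Total coins = 5 + 1 + 1 + 1 = 8

8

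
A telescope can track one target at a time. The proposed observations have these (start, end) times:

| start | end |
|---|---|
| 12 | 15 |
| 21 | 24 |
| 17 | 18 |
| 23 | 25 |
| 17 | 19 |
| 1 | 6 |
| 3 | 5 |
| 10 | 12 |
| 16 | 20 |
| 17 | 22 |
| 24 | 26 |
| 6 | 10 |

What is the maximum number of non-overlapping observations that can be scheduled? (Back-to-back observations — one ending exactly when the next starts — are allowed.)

By end time: (3,5), (1,6), (6,10), (10,12), (12,15), (17,18), (17,19), (16,20), (17,22), (21,24), (23,25), (24,26).
Pick (3,5); next start ≥ 5 → (6,10); next start ≥ 10 → (10,12); next start ≥ 12 → (12,15); next start ≥ 15 → (17,18); next start ≥ 18 → (21,24); next start ≥ 24 → (24,26).
Selected 7 observations.

7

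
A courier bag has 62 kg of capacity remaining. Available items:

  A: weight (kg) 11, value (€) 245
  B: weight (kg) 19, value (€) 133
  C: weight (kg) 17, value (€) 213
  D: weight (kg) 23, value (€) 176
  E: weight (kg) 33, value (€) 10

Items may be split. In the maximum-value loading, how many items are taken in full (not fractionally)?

Sort by value per unit weight and fill in that order.
Ratios (sorted): A 22.27, C 12.53, D 7.65, B 7.00, E 0.30
take A (11 @ 245); take C (17 @ 213); take D (23 @ 176); take 11/19 of B → 77.00. Capacity used 62/62.
3 item(s) taken whole; one partial (take 11/19 of B).

3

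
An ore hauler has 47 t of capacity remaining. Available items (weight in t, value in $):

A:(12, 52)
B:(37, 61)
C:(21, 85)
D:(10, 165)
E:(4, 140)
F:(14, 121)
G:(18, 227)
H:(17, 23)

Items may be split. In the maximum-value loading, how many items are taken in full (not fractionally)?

Order: E (140/4=35.00) > D (165/10=16.50) > G (227/18=12.61) > F (121/14=8.64) > A (52/12=4.33) > C (85/21=4.05) > B (61/37=1.65) > H (23/17=1.35)
Fill: take E (4 @ 140) → take D (10 @ 165) → take G (18 @ 227) → take F (14 @ 121) → take 1/12 of A → 4.33; 47/47 used.
4 item(s) taken whole; one partial (take 1/12 of A).

4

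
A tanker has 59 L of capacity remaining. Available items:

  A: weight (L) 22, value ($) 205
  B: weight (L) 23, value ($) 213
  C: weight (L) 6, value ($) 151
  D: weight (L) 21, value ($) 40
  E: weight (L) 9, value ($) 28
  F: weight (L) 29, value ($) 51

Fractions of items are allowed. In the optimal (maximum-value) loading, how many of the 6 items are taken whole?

Order: C (151/6=25.17) > A (205/22=9.32) > B (213/23=9.26) > E (28/9=3.11) > D (40/21=1.90) > F (51/29=1.76)
Fill: take C (6 @ 151) → take A (22 @ 205) → take B (23 @ 213) → take 8/9 of E → 24.89; 59/59 used.
3 item(s) taken whole; one partial (take 8/9 of E).

3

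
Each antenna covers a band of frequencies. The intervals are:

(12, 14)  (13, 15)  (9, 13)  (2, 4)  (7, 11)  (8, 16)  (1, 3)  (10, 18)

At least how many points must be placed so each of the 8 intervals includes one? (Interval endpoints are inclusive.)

By right end: [1,3]  [2,4]  [7,11]  [9,13]  [12,14]  [13,15]  [8,16]  [10,18]
[1,3] uncovered → point at 3; [7,11] uncovered → point at 11; [12,14] uncovered → point at 14.
Points: 3, 11, 14 (3 total).

3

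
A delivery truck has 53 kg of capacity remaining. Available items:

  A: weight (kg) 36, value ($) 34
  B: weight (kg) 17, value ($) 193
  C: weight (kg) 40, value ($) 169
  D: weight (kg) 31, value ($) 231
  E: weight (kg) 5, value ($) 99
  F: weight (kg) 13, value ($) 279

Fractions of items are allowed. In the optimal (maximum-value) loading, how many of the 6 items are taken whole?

Ratios (sorted): F 21.46, E 19.80, B 11.35, D 7.45, C 4.22, A 0.94
take F (13 @ 279); take E (5 @ 99); take B (17 @ 193); take 18/31 of D → 134.13. Capacity used 53/53.
3 item(s) taken whole; one partial (take 18/31 of D).

3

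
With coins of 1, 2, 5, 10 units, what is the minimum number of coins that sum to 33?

Greedy: take as many of the largest coin as possible, then repeat with the remainder.
33 = 3×10 + 1×2 + 1×1
Total coins = 3 + 1 + 1 = 5

5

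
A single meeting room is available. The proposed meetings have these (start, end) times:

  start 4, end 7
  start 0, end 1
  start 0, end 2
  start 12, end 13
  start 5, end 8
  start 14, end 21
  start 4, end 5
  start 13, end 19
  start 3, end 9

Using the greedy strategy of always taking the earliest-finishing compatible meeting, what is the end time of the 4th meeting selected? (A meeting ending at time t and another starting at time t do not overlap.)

Sort by end time and greedily take each interval whose start is ≥ the last chosen end.
By end time: (0,1), (0,2), (4,5), (4,7), (5,8), (3,9), (12,13), (13,19), (14,21).
Pick (0,1); next start ≥ 1 → (4,5); next start ≥ 5 → (5,8); next start ≥ 8 → (12,13); next start ≥ 13 → (13,19).
Selected: (0,1) (4,5) (5,8) (12,13) (13,19)

13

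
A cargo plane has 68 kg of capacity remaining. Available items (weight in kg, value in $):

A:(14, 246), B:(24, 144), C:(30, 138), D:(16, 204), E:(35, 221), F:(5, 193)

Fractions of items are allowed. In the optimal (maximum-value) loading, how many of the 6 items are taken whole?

Greedy by value/weight ratio, highest first.
Ratios (sorted): F 38.60, A 17.57, D 12.75, E 6.31, B 6.00, C 4.60
take F (5 @ 193); take A (14 @ 246); take D (16 @ 204); take 33/35 of E → 208.37. Capacity used 68/68.
3 item(s) taken whole; one partial (take 33/35 of E).

3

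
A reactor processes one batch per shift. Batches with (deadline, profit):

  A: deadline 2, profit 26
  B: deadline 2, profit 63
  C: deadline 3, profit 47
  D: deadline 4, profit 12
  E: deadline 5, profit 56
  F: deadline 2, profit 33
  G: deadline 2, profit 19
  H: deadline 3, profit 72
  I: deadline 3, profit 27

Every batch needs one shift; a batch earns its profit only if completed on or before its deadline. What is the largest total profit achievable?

250

Take jobs in profit order; each goes to the latest open slot no later than its deadline.
By profit: H(d3,72), B(d2,63), E(d5,56), C(d3,47), F(d2,33), I(d3,27), A(d2,26), G(d2,19), D(d4,12)
H→slot 3; B→slot 2; E→slot 5; C→slot 1; F skipped; I skipped; A skipped; G skipped; D→slot 4.
Profit = 47 + 63 + 72 + 12 + 56 = 250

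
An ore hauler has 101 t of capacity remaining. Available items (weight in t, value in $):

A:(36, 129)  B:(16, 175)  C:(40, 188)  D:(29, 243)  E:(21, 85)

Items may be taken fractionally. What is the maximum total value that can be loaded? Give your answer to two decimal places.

670.76

Order: B (175/16=10.94) > D (243/29=8.38) > C (188/40=4.70) > E (85/21=4.05) > A (129/36=3.58)
Fill: take B (16 @ 175) → take D (29 @ 243) → take C (40 @ 188) → take 16/21 of E → 64.76; 101/101 used.
Total value = 670.76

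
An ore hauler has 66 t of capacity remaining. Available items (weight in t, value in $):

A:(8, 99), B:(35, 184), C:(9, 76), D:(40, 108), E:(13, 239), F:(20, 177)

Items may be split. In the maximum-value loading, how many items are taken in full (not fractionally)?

Sort by value per unit weight and fill in that order.
Ratios (sorted): E 18.38, A 12.38, F 8.85, C 8.44, B 5.26, D 2.70
take E (13 @ 239); take A (8 @ 99); take F (20 @ 177); take C (9 @ 76); take 16/35 of B → 84.11. Capacity used 66/66.
4 item(s) taken whole; one partial (take 16/35 of B).

4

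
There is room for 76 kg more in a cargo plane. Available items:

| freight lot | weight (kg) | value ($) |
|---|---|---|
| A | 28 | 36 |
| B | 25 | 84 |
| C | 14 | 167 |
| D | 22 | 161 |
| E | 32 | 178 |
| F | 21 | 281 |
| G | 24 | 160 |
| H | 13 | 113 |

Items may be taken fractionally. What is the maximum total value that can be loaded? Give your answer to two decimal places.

Greedy by value/weight ratio, highest first.
Ratios (sorted): F 13.38, C 11.93, H 8.69, D 7.32, G 6.67, E 5.56, B 3.36, A 1.29
take F (21 @ 281); take C (14 @ 167); take H (13 @ 113); take D (22 @ 161); take 6/24 of G → 40.00. Capacity used 76/76.
Total value = 762.00

762.00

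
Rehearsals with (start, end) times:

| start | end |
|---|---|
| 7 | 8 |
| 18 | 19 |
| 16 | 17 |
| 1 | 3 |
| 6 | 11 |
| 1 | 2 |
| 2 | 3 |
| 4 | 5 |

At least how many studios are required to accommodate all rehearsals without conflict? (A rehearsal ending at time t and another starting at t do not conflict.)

2

starts: [1, 1, 2, 4, 6, 7, 16, 18]
ends:   [2, 3, 3, 5, 8, 11, 17, 19]
s1→1 s1→2  — peak 2.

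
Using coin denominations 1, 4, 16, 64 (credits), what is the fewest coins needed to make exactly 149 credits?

5

Greedy: take as many of the largest coin as possible, then repeat with the remainder.
149 − 2×64→21 − 1×16→5 − 1×4→1 − 1×1→0
Total coins = 2 + 1 + 1 + 1 = 5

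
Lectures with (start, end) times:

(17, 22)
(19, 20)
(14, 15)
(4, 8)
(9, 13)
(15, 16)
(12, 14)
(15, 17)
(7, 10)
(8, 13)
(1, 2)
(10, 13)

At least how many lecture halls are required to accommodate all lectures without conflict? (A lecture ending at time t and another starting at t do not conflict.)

4

Count concurrent intervals with a sweep; the peak is the room count.
Events (time:±→running): 1:+→1 2:-→0 4:+→1 7:+→2 8:-→1 8:+→2 9:+→3 10:-→2 10:+→3 12:+→4 … peak 4.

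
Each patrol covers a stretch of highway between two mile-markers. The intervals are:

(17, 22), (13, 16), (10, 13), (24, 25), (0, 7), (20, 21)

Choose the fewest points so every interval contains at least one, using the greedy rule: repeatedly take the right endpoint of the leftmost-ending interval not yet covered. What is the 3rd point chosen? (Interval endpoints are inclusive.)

Sort by right endpoint; whenever an interval is uncovered, place a point at its right end.
Sorted: [0,7] [10,13] [13,16] [20,21] [17,22] [24,25]
{[0,7]} hit by 7; {[10,13],[13,16]} hit by 13; {[20,21],[17,22]} hit by 21; {[24,25]} hit by 25.
Points: 7, 13, 21, 25 (4 total).

21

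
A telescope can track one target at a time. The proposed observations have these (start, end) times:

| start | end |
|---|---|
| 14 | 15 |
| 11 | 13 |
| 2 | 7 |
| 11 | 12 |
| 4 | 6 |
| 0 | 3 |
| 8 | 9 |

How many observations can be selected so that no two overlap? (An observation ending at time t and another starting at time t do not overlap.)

5

Greedy by earliest finish: after sorting by end time, pick each interval compatible with the last pick.
By end time: (0,3), (4,6), (2,7), (8,9), (11,12), (11,13), (14,15).
Pick (0,3); next start ≥ 3 → (4,6); next start ≥ 6 → (8,9); next start ≥ 9 → (11,12); next start ≥ 12 → (14,15).
Selected 5 observations.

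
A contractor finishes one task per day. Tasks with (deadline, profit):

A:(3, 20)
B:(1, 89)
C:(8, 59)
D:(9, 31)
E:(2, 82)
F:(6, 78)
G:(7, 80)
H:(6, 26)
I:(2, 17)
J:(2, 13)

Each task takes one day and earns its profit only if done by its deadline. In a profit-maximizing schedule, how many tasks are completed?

8

Take jobs in profit order; each goes to the latest open slot no later than its deadline.
By profit: B(d1,89), E(d2,82), G(d7,80), F(d6,78), C(d8,59), D(d9,31), H(d6,26), A(d3,20), I(d2,17), J(d2,13)
B→slot 1; E→slot 2; G→slot 7; F→slot 6; C→slot 8; D→slot 9; H→slot 5; A→slot 3; I skipped; J skipped.
8 of 10 scheduled.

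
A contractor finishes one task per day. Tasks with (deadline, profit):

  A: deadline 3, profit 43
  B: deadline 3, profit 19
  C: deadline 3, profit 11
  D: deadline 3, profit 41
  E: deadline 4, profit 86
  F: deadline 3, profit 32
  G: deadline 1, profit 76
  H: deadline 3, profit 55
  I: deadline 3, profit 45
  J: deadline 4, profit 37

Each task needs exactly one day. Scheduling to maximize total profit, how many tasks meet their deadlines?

4

Take jobs in profit order; each goes to the latest open slot no later than its deadline.
Profit order: E=86 G=76 H=55 I=45 A=43 D=41 J=37 F=32 B=19 C=11
Assign: E→slot 4, G→slot 1, H→slot 3, I→slot 2, A skipped, D skipped, J skipped, F skipped, B skipped, C skipped.
Slots: [1:G] [2:I] [3:H] [4:E]
4 of 10 scheduled.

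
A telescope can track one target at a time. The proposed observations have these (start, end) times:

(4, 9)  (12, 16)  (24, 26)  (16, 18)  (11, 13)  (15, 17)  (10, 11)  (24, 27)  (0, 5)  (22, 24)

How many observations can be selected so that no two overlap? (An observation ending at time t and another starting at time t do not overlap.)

6

Sort by end time and greedily take each interval whose start is ≥ the last chosen end.
By end time: (0,5), (4,9), (10,11), (11,13), (12,16), (15,17), (16,18), (22,24), (24,26), (24,27).
Pick (0,5); next start ≥ 5 → (10,11); next start ≥ 11 → (11,13); next start ≥ 13 → (15,17); next start ≥ 17 → (22,24); next start ≥ 24 → (24,26).
Selected 6 observations.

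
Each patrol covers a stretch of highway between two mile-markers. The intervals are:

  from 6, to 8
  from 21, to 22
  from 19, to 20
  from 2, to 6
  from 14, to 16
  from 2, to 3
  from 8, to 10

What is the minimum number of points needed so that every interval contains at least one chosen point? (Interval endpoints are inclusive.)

Sort by right endpoint; whenever an interval is uncovered, place a point at its right end.
Sorted: [2,3] [2,6] [6,8] [8,10] [14,16] [19,20] [21,22]
{[2,3],[2,6]} hit by 3; {[6,8],[8,10]} hit by 8; {[14,16]} hit by 16; {[19,20]} hit by 20; {[21,22]} hit by 22.
Points: 3, 8, 16, 20, 22 (5 total).

5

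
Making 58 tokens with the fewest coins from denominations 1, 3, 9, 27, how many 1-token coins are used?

Greedy: take as many of the largest coin as possible, then repeat with the remainder.
58 − 2×27→4 − 1×3→1 − 1×1→0
Count of 1: 1

1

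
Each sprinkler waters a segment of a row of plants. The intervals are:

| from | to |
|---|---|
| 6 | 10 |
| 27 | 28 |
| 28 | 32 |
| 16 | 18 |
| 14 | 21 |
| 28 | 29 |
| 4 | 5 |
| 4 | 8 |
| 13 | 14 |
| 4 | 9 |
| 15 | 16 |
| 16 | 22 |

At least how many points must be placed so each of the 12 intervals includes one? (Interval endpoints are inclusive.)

5

Sorted: [4,5] [4,8] [4,9] [6,10] [13,14] [15,16] [16,18] [14,21] [16,22] [27,28] [28,29] [28,32]
{[4,5],[4,8],[4,9]} hit by 5; {[6,10]} hit by 10; {[13,14]} hit by 14; {[15,16],[16,18],[14,21],[16,22]} hit by 16; {[27,28],[28,29],[28,32]} hit by 28.
Points: 5, 10, 14, 16, 28 (5 total).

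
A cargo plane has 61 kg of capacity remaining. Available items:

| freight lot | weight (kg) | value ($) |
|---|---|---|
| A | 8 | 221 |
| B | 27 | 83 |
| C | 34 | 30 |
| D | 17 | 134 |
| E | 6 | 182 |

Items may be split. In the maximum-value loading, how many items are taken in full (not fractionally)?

4

Sort by value per unit weight and fill in that order.
Order: E (182/6=30.33) > A (221/8=27.62) > D (134/17=7.88) > B (83/27=3.07) > C (30/34=0.88)
Fill: take E (6 @ 182) → take A (8 @ 221) → take D (17 @ 134) → take B (27 @ 83) → take 3/34 of C → 2.65; 61/61 used.
4 item(s) taken whole; one partial (take 3/34 of C).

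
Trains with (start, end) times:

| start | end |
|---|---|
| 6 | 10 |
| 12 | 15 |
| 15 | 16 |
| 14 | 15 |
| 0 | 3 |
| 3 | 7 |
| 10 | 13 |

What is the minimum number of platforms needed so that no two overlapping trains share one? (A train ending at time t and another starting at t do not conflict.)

2

The answer is the maximum number of intervals overlapping at any instant.
Events (time:±→running): 0:+→1 3:-→0 3:+→1 6:+→2 … peak 2.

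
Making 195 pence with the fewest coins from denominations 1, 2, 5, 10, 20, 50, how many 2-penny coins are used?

Use the largest denomination that fits, subtract, and repeat.
195 − 3×50→45 − 2×20→5 − 1×5→0
Count of 2: 0

0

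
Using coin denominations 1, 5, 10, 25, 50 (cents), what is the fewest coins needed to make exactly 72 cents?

Use the largest denomination that fits, subtract, and repeat.
72 = 1×50 + 2×10 + 2×1
Total coins = 1 + 2 + 2 = 5

5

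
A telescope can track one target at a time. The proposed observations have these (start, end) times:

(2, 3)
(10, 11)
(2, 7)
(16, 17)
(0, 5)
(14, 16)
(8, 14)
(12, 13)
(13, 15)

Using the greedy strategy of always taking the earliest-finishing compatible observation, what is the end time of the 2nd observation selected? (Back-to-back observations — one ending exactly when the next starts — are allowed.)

Sort by end time and greedily take each interval whose start is ≥ the last chosen end.
By end time: (2,3), (0,5), (2,7), (10,11), (12,13), (8,14), (13,15), (14,16), (16,17).
Pick (2,3); next start ≥ 3 → (10,11); next start ≥ 11 → (12,13); next start ≥ 13 → (13,15); next start ≥ 15 → (16,17).
Selected: (2,3) (10,11) (12,13) (13,15) (16,17)

11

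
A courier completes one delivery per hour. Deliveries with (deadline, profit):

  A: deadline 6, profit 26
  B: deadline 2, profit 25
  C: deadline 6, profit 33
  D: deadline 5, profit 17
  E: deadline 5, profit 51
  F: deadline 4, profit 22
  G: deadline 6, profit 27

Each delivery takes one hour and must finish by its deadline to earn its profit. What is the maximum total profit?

184

Sort by profit descending; place each in the latest free slot ≤ its deadline.
By profit: E(d5,51), C(d6,33), G(d6,27), A(d6,26), B(d2,25), F(d4,22), D(d5,17)
E→slot 5; C→slot 6; G→slot 4; A→slot 3; B→slot 2; F→slot 1; D skipped.
Profit = 22 + 25 + 26 + 27 + 51 + 33 = 184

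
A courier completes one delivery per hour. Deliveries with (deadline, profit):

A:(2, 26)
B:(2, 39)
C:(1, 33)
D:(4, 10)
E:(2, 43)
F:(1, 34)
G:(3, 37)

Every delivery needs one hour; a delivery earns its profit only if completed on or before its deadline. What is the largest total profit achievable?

129

Profit order: E=43 B=39 G=37 F=34 C=33 A=26 D=10
Assign: E→slot 2, B→slot 1, G→slot 3, F skipped, C skipped, A skipped, D→slot 4.
Slots: [1:B] [2:E] [3:G] [4:D]
Profit = 39 + 43 + 37 + 10 = 129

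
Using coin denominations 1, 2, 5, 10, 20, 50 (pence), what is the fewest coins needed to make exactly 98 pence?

6

Greedy: take as many of the largest coin as possible, then repeat with the remainder.
98 − 1×50→48 − 2×20→8 − 1×5→3 − 1×2→1 − 1×1→0
Total coins = 1 + 2 + 1 + 1 + 1 = 6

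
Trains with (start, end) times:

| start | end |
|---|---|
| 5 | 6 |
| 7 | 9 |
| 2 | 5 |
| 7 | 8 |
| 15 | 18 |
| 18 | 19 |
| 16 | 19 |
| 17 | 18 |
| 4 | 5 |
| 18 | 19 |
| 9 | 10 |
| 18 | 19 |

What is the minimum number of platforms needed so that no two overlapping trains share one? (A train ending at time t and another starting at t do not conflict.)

Count concurrent intervals with a sweep; the peak is the room count.
starts: [2, 4, 5, 7, 7, 9, 15, 16, 17, 18, 18, 18]
ends:   [5, 5, 6, 8, 9, 10, 18, 18, 19, 19, 19, 19]
s2→1 s4→2 e5→1 e5→0 s5→1 e6→0 s7→1 s7→2 e8→1 e9→0 s9→1 e10→0 s15→1 s16→2 s17→3 e18→2 e18→1 s18→2 s18→3 s18→4  — peak 4.

4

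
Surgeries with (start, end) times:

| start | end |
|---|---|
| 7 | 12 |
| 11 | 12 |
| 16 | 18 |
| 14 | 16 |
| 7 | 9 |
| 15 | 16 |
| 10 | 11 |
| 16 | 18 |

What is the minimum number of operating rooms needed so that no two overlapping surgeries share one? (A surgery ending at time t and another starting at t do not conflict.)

2

Events (time:±→running): 7:+→1 7:+→2 … peak 2.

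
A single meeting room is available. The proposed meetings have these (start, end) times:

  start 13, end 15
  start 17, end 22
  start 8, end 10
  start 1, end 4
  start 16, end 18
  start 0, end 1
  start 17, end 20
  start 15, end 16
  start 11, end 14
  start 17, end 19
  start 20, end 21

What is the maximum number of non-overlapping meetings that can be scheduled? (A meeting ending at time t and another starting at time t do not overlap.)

7

Sort by end time and greedily take each interval whose start is ≥ the last chosen end.
Sorted by end: (0,1)  (1,4)  (8,10)  (11,14)  (13,15)  (15,16)  (16,18)  (17,19)  (17,20)  (20,21)  (17,22)
take (0,1); take (1,4); take (8,10); take (11,14); take (15,16); take (16,18); take (20,21); skip (17,22).
Selected 7 meetings.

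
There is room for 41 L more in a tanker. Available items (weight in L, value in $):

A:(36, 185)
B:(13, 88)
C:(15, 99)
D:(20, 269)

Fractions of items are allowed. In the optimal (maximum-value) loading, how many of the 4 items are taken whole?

2

Order: D (269/20=13.45) > B (88/13=6.77) > C (99/15=6.60) > A (185/36=5.14)
Fill: take D (20 @ 269) → take B (13 @ 88) → take 8/15 of C → 52.80; 41/41 used.
2 item(s) taken whole; one partial (take 8/15 of C).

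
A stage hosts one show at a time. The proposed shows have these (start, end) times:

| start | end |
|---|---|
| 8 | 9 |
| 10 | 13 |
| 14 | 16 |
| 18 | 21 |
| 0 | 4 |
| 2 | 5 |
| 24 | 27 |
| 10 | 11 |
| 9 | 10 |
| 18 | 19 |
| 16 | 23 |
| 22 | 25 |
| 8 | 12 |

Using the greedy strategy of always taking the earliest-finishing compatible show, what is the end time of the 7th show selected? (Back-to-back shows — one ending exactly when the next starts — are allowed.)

25

Sorted by end: (0,4)  (2,5)  (8,9)  (9,10)  (10,11)  (8,12)  (10,13)  (14,16)  (18,19)  (18,21)  (16,23)  (22,25)  (24,27)
take (0,4); take (8,9); take (9,10); take (10,11); take (14,16); take (18,19); take (22,25).
Selected: (0,4) (8,9) (9,10) (10,11) (14,16) (18,19) (22,25)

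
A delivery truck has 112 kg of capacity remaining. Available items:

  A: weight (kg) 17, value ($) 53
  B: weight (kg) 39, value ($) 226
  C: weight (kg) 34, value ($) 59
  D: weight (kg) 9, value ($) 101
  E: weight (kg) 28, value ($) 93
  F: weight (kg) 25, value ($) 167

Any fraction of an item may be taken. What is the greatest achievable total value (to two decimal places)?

Ratios (sorted): D 11.22, F 6.68, B 5.79, E 3.32, A 3.12, C 1.74
take D (9 @ 101); take F (25 @ 167); take B (39 @ 226); take E (28 @ 93); take 11/17 of A → 34.29. Capacity used 112/112.
Total value = 621.29

621.29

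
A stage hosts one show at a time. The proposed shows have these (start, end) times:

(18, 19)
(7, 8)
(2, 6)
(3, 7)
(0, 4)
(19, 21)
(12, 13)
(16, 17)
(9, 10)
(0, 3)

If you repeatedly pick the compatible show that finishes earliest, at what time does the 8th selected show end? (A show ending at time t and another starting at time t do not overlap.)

By end time: (0,3), (0,4), (2,6), (3,7), (7,8), (9,10), (12,13), (16,17), (18,19), (19,21).
Pick (0,3); next start ≥ 3 → (3,7); next start ≥ 7 → (7,8); next start ≥ 8 → (9,10); next start ≥ 10 → (12,13); next start ≥ 13 → (16,17); next start ≥ 17 → (18,19); next start ≥ 19 → (19,21).
Selected: (0,3) (3,7) (7,8) (9,10) (12,13) (16,17) (18,19) (19,21)

21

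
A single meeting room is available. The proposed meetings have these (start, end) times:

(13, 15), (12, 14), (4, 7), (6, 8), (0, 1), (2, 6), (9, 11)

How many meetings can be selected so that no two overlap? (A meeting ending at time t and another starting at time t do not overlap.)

Greedy by earliest finish: after sorting by end time, pick each interval compatible with the last pick.
By end time: (0,1), (2,6), (4,7), (6,8), (9,11), (12,14), (13,15).
Pick (0,1); next start ≥ 1 → (2,6); next start ≥ 6 → (6,8); next start ≥ 8 → (9,11); next start ≥ 11 → (12,14).
Selected 5 meetings.

5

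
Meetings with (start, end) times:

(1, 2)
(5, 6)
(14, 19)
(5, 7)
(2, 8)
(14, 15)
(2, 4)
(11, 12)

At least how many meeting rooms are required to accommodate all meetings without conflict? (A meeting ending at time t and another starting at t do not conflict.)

starts: [1, 2, 2, 5, 5, 11, 14, 14]
ends:   [2, 4, 6, 7, 8, 12, 15, 19]
s1→1 e2→0 s2→1 s2→2 e4→1 s5→2 s5→3  — peak 3.

3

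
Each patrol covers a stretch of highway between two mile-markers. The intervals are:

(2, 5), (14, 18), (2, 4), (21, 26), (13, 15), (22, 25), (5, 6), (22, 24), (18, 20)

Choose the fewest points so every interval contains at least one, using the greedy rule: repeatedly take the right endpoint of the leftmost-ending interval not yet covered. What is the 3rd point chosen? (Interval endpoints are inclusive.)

Sort by right endpoint; whenever an interval is uncovered, place a point at its right end.
Sorted: [2,4] [2,5] [5,6] [13,15] [14,18] [18,20] [22,24] [22,25] [21,26]
{[2,4],[2,5]} hit by 4; {[5,6]} hit by 6; {[13,15],[14,18]} hit by 15; {[18,20]} hit by 20; {[22,24],[22,25],[21,26]} hit by 24.
Points: 4, 6, 15, 20, 24 (5 total).

15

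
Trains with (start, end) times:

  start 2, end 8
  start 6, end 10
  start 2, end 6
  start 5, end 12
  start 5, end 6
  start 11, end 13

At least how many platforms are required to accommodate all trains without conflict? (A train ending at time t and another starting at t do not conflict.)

starts: [2, 2, 5, 5, 6, 11]
ends:   [6, 6, 8, 10, 12, 13]
s2→1 s2→2 s5→3 s5→4  — peak 4.

4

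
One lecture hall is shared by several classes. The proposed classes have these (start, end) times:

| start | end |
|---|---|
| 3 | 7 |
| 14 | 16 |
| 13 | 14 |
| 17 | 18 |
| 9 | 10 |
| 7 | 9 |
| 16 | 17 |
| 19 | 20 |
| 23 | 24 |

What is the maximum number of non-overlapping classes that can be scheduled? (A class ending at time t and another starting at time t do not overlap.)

Greedy by earliest finish: after sorting by end time, pick each interval compatible with the last pick.
By end time: (3,7), (7,9), (9,10), (13,14), (14,16), (16,17), (17,18), (19,20), (23,24).
Pick (3,7); next start ≥ 7 → (7,9); next start ≥ 9 → (9,10); next start ≥ 10 → (13,14); next start ≥ 14 → (14,16); next start ≥ 16 → (16,17); next start ≥ 17 → (17,18); next start ≥ 18 → (19,20); next start ≥ 20 → (23,24).
Selected 9 classes.

9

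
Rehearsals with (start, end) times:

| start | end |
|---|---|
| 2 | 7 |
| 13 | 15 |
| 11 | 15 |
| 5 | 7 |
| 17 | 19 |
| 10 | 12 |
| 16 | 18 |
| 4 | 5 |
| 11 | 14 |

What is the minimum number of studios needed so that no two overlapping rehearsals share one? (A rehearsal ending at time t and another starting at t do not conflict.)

Count concurrent intervals with a sweep; the peak is the room count.
starts: [2, 4, 5, 10, 11, 11, 13, 16, 17]
ends:   [5, 7, 7, 12, 14, 15, 15, 18, 19]
s2→1 s4→2 e5→1 s5→2 e7→1 e7→0 s10→1 s11→2 s11→3  — peak 3.

3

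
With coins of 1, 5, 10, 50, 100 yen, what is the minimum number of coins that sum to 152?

4

152 = 1×100 + 1×50 + 2×1
Total coins = 1 + 1 + 2 = 4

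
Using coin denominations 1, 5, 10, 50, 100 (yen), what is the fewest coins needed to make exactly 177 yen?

Use the largest denomination that fits, subtract, and repeat.
177 − 1×100→77 − 1×50→27 − 2×10→7 − 1×5→2 − 2×1→0
Total coins = 1 + 1 + 2 + 1 + 2 = 7

7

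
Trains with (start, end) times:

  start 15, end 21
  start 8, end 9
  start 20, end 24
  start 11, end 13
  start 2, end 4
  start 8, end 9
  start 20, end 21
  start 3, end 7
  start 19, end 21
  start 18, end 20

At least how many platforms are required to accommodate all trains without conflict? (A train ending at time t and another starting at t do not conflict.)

4

Count concurrent intervals with a sweep; the peak is the room count.
Events (time:±→running): 2:+→1 3:+→2 4:-→1 7:-→0 8:+→1 8:+→2 9:-→1 9:-→0 11:+→1 13:-→0 15:+→1 18:+→2 19:+→3 20:-→2 20:+→3 20:+→4 … peak 4.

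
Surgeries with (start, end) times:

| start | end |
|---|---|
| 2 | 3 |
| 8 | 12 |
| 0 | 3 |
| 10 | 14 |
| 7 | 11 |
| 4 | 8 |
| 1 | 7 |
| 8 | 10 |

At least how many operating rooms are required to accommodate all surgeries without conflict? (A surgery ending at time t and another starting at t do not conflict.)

Count concurrent intervals with a sweep; the peak is the room count.
Events (time:±→running): 0:+→1 1:+→2 2:+→3 … peak 3.

3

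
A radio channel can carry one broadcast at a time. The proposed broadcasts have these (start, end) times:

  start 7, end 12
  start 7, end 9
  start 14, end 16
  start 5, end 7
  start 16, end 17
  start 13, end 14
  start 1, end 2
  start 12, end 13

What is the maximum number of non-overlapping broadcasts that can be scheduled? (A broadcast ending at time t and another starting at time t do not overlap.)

7

Sort by end time and greedily take each interval whose start is ≥ the last chosen end.
Sorted by end: (1,2)  (5,7)  (7,9)  (7,12)  (12,13)  (13,14)  (14,16)  (16,17)
take (1,2); take (5,7); take (7,9); take (12,13); take (13,14); take (14,16); take (16,17).
Selected 7 broadcasts.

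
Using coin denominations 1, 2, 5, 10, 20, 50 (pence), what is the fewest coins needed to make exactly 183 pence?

7

Use the largest denomination that fits, subtract, and repeat.
183 = 3×50 + 1×20 + 1×10 + 1×2 + 1×1
Total coins = 3 + 1 + 1 + 1 + 1 = 7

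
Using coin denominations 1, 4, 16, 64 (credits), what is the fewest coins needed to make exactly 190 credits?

10

Greedy: take as many of the largest coin as possible, then repeat with the remainder.
190 − 2×64→62 − 3×16→14 − 3×4→2 − 2×1→0
Total coins = 2 + 3 + 3 + 2 = 10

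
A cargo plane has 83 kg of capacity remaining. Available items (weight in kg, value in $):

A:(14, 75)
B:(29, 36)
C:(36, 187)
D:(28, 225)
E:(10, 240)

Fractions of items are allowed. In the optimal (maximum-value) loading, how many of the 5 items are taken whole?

3

Order: E (240/10=24.00) > D (225/28=8.04) > A (75/14=5.36) > C (187/36=5.19) > B (36/29=1.24)
Fill: take E (10 @ 240) → take D (28 @ 225) → take A (14 @ 75) → take 31/36 of C → 161.03; 83/83 used.
3 item(s) taken whole; one partial (take 31/36 of C).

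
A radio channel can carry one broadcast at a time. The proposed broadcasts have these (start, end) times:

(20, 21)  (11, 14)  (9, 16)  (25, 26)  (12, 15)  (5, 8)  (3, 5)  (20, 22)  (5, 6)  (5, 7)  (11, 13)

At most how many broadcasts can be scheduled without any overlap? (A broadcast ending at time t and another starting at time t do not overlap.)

5

Greedy by earliest finish: after sorting by end time, pick each interval compatible with the last pick.
Sorted by end: (3,5)  (5,6)  (5,7)  (5,8)  (11,13)  (11,14)  (12,15)  (9,16)  (20,21)  (20,22)  (25,26)
take (3,5); take (5,6); skip (5,7); take (11,13); skip (11,14); skip (12,15); take (20,21); take (25,26).
Selected 5 broadcasts.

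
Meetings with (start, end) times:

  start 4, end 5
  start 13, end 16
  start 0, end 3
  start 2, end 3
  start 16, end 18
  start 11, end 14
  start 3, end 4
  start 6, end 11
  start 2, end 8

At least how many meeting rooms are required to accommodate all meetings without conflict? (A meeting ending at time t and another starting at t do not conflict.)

The answer is the maximum number of intervals overlapping at any instant.
starts: [0, 2, 2, 3, 4, 6, 11, 13, 16]
ends:   [3, 3, 4, 5, 8, 11, 14, 16, 18]
s0→1 s2→2 s2→3  — peak 3.

3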